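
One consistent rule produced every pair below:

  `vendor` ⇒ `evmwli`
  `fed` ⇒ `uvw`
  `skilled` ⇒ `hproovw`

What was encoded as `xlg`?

Each pair mirrors across the alphabet (v↔e, e↔v, n↔m): positions sum to 25. Each letter is replaced by its mirror in the alphabet: a↔z, b↔y, c↔x, and so on (the Atbash cipher).
Decoding xlg: x↔c, l↔o, g↔t.

cot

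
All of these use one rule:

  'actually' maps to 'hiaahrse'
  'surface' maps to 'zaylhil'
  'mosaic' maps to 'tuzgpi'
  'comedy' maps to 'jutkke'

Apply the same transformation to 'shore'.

znvxl

Shifts by position in actually: pos 0: a→h (+7), pos 1: c→i (+6), pos 2: t→a (+7), pos 3: u→a (+6) — repeating every 2. The shifts repeat in a cycle of length 2: positions 0,1,… shift by +7, +6, then the pattern repeats.
For shore: s+7=z, h+6=n, o+7=v, r+6=x, e+7=l.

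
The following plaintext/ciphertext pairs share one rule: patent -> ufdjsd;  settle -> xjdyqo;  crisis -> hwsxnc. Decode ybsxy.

twist

Shifts by position in patent: pos 0: p→u (+5), pos 1: a→f (+5), pos 2: t→d (+10), pos 3: e→j (+5), pos 4: n→s (+5), pos 5: t→d (+10) — repeating every 3. It's a Vigenère-style cipher with numeric key [5,5,10]: position i shifts by key[i mod 3].
Undoing it on ybsxy: y−5=t, b−5=w, s−10=i, x−5=s, y−5=t.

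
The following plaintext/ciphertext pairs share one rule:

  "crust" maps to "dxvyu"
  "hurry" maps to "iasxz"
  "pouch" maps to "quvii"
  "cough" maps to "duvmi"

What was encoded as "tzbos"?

stair

It's a Vigenère-style cipher with numeric key [1,6]: position i shifts by key[i mod 2].
Reversing it on tzbos: t−1=s, z−6=t, b−1=a, o−6=i, s−1=r.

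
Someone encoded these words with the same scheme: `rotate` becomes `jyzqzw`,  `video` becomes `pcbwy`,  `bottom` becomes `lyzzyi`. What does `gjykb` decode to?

Treating letters as 0–25, the rule is x ↦ 21x + 16 (mod 26).
Undoing it on gjykb: g(6)→5·(6−16)≡2=c; j(9)→5·(9−16)≡17=r; y(24)→5·(24−16)≡14=o; k(10)→5·(10−16)≡22=w; b(1)→5·(1−16)≡3=d (all mod 26).

crowd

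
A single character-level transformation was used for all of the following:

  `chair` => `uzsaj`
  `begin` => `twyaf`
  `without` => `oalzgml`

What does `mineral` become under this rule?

Compare letters: c→u is +18, h→z is +18, a→s is +18 — a constant shift. It's a constant shift of +18 (ROT18).
Applying it to mineral: m+18=e, i+18=a, n+18=f, e+18=w, r+18=j, a+18=s, l+18=d.

eafwjsd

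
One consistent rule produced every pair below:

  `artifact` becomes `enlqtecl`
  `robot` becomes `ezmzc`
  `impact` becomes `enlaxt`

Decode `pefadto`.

dispute

The output letters match the input read backwards, each shifted +11: artifact reversed is tcafitra. Two steps: reverse the string, then apply a Caesar shift of +11.
Reversing it on pefadto: shift back: p−11=e, e−11=t, f−11=u, a−11=p, d−11=s, t−11=i, o−11=d → etupsid; then reverse → dispute.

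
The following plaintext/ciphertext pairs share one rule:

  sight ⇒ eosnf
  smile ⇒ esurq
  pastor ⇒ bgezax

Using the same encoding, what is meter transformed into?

ykfkd

Shifts by position in sight: pos 0: s→e (+12), pos 1: i→o (+6), pos 2: g→s (+12), pos 3: h→n (+6) — repeating every 2. It's a Vigenère-style cipher with numeric key [12,6]: position i shifts by key[i mod 2].
Applying it to meter: m+12=y, e+6=k, t+12=f, e+6=k, r+12=d.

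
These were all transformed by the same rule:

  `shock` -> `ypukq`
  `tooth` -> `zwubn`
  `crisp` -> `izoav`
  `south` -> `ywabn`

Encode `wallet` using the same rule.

Shifts by position in shock: pos 0: s→y (+6), pos 1: h→p (+8), pos 2: o→u (+6), pos 3: c→k (+8) — repeating every 2. The shifts repeat in a cycle of length 2: positions 0,1,… shift by +6, +8, then the pattern repeats.
On wallet: w+6=c, a+8=i, l+6=r, l+8=t, e+6=k, t+8=b.

cirtkb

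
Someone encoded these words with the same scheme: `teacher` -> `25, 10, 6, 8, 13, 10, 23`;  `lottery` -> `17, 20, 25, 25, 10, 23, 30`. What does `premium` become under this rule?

21, 23, 10, 18, 14, 26, 18

Each letter is replaced by its alphabet position (a=1..z=26) + 5.
For premium: p=16→21, r=18→23, e=5→10, m=13→18, i=9→14, u=21→26, m=13→18.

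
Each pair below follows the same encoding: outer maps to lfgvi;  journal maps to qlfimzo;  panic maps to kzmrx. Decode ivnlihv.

Each pair mirrors across the alphabet (o↔l, u↔f, t↔g): positions sum to 25. This is the alphabet-reversal cipher (Atbash): a becomes z, b becomes y, etc.
Reversing it on ivnlihv: i↔r, v↔e, n↔m, l↔o, i↔r, h↔s, v↔e.

remorse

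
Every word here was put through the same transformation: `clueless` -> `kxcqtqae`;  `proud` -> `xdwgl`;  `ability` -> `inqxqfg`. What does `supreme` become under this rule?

agxdmym

Shifts by position in clueless: pos 0: c→k (+8), pos 1: l→x (+12), pos 2: u→c (+8), pos 3: e→q (+12) — repeating every 2. The shifts repeat in a cycle of length 2: positions 0,1,… shift by +8, +12, then the pattern repeats.
Applying it to supreme: s+8=a, u+12=g, p+8=x, r+12=d, e+8=m, m+12=y, e+8=m.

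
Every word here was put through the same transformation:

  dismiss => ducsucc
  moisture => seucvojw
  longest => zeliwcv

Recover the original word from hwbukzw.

vehicle

d(3)→d(3) and i(8)→u(20) fit y≡19x+24 (mod 26); the inverse of 19 mod 26 is 11. Treating letters as 0–25, the rule is x ↦ 19x + 24 (mod 26).
Undoing it on hwbukzw: h(7)→11·(7−24)≡21=v; w(22)→11·(22−24)≡4=e; b(1)→11·(1−24)≡7=h; u(20)→11·(20−24)≡8=i; k(10)→11·(10−24)≡2=c; z(25)→11·(25−24)≡11=l; w(22)→11·(22−24)≡4=e (all mod 26).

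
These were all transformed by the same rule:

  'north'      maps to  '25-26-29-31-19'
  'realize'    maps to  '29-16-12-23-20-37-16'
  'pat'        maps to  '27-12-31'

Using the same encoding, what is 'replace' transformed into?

29-16-27-23-12-14-16

n is letter #14 and maps to 25: an offset of 11. The number is (letter's place in the alphabet, a=1) + 11.
On replace: r=18→29, e=5→16, p=16→27, l=12→23, a=1→12, c=3→14, e=5→16.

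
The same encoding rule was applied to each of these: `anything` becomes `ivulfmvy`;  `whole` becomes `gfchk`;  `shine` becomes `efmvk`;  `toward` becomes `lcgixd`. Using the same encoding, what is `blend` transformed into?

This is an affine cipher: with a=0,…,z=25, each position x becomes (7x+8) mod 26.
For blend: b(1)→7·1+8≡15=p; l(11)→7·11+8≡7=h; e(4)→7·4+8≡10=k; n(13)→7·13+8≡21=v; d(3)→7·3+8≡3=d (all mod 26).

phkvd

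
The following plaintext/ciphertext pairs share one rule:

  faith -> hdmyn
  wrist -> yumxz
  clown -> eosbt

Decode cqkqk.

angle

In faith: f→h is +2, a→d is +3, i→m is +4, t→y is +5 — the shift increases by 1 each position. The shift increases by 1 at each position, starting from +2: 2, 3, 4, ….
Decoding cqkqk: c−2=a, q−3=n, k−4=g, q−5=l, k−6=e.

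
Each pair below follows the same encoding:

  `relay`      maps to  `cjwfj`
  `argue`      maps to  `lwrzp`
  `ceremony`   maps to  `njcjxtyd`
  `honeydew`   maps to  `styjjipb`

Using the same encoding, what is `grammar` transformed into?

Shifts by position in relay: pos 0: r→c (+11), pos 1: e→j (+5), pos 2: l→w (+11), pos 3: a→f (+5) — repeating every 2. The shifts repeat in a cycle of length 2: positions 0,1,… shift by +11, +5, then the pattern repeats.
For grammar: g+11=r, r+5=w, a+11=l, m+5=r, m+11=x, a+5=f, r+11=c.

rwlrxfc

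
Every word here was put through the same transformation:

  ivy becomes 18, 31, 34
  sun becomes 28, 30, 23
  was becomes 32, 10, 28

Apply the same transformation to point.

25, 24, 18, 23, 29

i is letter #9 and maps to 18: an offset of 9. Each letter is replaced by its alphabet position (a=1..z=26) + 9.
Applying it to point: p=16→25, o=15→24, i=9→18, n=14→23, t=20→29.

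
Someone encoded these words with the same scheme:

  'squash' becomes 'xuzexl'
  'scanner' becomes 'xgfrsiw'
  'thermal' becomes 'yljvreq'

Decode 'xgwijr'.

screen

The shifts repeat in a cycle of length 2: positions 0,1,… shift by +5, +4, then the pattern repeats.
Decoding xgwijr: x−5=s, g−4=c, w−5=r, i−4=e, j−5=e, r−4=n.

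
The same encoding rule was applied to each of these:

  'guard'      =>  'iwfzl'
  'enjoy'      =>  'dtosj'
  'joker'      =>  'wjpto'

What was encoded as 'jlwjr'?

merge

The output letters match the input read backwards, each shifted +5: guard reversed is draug. The word is reversed, then every letter is shifted forward by 5.
Decoding jlwjr: shift back: j−5=e, l−5=g, w−5=r, j−5=e, r−5=m → egrem; then reverse → merge.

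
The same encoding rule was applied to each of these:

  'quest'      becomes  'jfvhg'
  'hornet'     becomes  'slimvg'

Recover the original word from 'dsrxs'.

Each pair mirrors across the alphabet (q↔j, u↔f, e↔v): positions sum to 25. This is the alphabet-reversal cipher (Atbash): a becomes z, b becomes y, etc.
Decoding dsrxs: d↔w, s↔h, r↔i, x↔c, s↔h.

which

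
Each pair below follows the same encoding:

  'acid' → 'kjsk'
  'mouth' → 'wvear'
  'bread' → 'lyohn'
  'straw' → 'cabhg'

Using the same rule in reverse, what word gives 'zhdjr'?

patch

Shifts by position in acid: pos 0: a→k (+10), pos 1: c→j (+7), pos 2: i→s (+10), pos 3: d→k (+7) — repeating every 2. A repeating key of period 2 is used — shifts +10, +7 over and over.
Undoing it on zhdjr: z−10=p, h−7=a, d−10=t, j−7=c, r−10=h.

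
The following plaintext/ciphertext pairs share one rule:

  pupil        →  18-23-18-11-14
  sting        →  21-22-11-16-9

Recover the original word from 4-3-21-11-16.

p is letter #16 and maps to 18: an offset of 2. Each letter is replaced by its alphabet position (a=1..z=26) + 2.
Decoding 4-3-21-11-16: 4→(4−2)÷1=2=b, 3→(3−2)÷1=1=a, 21→(21−2)÷1=19=s, 11→(11−2)÷1=9=i, 16→(16−2)÷1=14=n.

basin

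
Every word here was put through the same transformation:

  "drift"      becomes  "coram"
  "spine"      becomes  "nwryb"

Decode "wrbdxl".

cousin

The output letters match the input read backwards, each shifted +9: drift reversed is tfird. Two steps: reverse the string, then apply a Caesar shift of +9.
Reversing it on wrbdxl: shift back: w−9=n, r−9=i, b−9=s, d−9=u, x−9=o, l−9=c → nisuoc; then reverse → cousin.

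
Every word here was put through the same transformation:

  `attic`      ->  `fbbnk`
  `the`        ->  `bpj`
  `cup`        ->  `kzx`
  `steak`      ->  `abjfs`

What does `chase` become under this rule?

kpfaj

Two shifts are in play — +5 for a/e/i/o/u, +8 for every other letter.
For chase: c(cons)+8=k, h(cons)+8=p, a(vowel)+5=f, s(cons)+8=a, e(vowel)+5=j.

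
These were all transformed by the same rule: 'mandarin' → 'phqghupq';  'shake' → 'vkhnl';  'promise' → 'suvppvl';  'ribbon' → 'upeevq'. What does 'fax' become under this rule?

iha

The shift depends on letter class: consonant m→p is +3, but vowel a→h is +7. Vowels shift forward by 7 and consonants shift forward by 3.
Applying it to fax: f(cons)+3=i, a(vowel)+7=h, x(cons)+3=a.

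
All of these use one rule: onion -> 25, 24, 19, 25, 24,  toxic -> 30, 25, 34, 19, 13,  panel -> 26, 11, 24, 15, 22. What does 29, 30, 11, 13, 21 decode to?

stack

Each letter is replaced by its alphabet position (a=1..z=26) + 10.
Reversing it on 29, 30, 11, 13, 21: 29→(29−10)÷1=19=s, 30→(30−10)÷1=20=t, 11→(11−10)÷1=1=a, 13→(13−10)÷1=3=c, 21→(21−10)÷1=11=k.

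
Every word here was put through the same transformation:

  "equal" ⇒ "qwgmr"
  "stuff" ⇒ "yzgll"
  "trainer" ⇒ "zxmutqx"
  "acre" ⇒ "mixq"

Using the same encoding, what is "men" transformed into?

The shift depends on letter class: consonant q→w is +6, but vowel e→q is +12. Vowels shift forward by 12 and consonants shift forward by 6.
On men: m(cons)+6=s, e(vowel)+12=q, n(cons)+6=t.

sqt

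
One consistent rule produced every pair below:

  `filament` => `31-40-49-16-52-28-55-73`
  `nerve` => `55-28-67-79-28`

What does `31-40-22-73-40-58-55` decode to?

f(#6)→31 and i(#9)→40: differences scale by 3, so n = 3·pos + 13. With a=1..z=26, the number is 3·pos + 13.
Undoing it on 31-40-22-73-40-58-55: 31→(31−13)÷3=6=f, 40→(40−13)÷3=9=i, 22→(22−13)÷3=3=c, 73→(73−13)÷3=20=t, 40→(40−13)÷3=9=i, 58→(58−13)÷3=15=o, 55→(55−13)÷3=14=n.

fiction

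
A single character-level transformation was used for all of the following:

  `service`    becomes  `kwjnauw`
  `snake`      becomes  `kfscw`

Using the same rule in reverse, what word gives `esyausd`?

magical

Every letter moves 18 places later in the alphabet, wrapping around z→a.
Reversing it on esyausd: e−18=m, s−18=a, y−18=g, a−18=i, u−18=c, s−18=a, d−18=l.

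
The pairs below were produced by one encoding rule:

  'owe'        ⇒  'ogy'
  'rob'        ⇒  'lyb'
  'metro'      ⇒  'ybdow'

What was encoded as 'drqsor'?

height

The output letters match the input read backwards, each shifted +10: owe reversed is ewo. Two steps: reverse the string, then apply a Caesar shift of +10.
Reversing it on drqsor: shift back: d−10=t, r−10=h, q−10=g, s−10=i, o−10=e, r−10=h → thgieh; then reverse → height.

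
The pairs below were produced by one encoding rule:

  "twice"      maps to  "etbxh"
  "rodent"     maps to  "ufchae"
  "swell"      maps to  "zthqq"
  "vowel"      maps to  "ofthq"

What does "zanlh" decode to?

t(19)→e(4) and w(22)→t(19) fit y≡5x+13 (mod 26); the inverse of 5 mod 26 is 21. Treating letters as 0–25, the rule is x ↦ 5x + 13 (mod 26).
Undoing it on zanlh: z(25)→21·(25−13)≡18=s; a(0)→21·(0−13)≡13=n; n(13)→21·(13−13)≡0=a; l(11)→21·(11−13)≡10=k; h(7)→21·(7−13)≡4=e (all mod 26).

snake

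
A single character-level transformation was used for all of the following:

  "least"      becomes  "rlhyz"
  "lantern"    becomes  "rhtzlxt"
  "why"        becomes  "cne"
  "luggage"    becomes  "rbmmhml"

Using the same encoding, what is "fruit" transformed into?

The rule splits by letter class: vowels +7, consonants +6.
Applying it to fruit: f(cons)+6=l, r(cons)+6=x, u(vowel)+7=b, i(vowel)+7=p, t(cons)+6=z.

lxbpz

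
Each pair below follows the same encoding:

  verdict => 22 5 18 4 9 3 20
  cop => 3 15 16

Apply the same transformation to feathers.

Each letter is replaced by its alphabet position (a=1, b=2, …, z=26).
For feathers: f=6→6, e=5→5, a=1→1, t=20→20, h=8→8, e=5→5, r=18→18, s=19→19.

6 5 1 20 8 5 18 19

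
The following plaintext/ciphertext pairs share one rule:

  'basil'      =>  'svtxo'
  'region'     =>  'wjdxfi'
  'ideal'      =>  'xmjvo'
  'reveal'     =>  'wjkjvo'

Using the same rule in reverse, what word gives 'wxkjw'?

river

b(1)→s(18) and a(0)→v(21) fit y≡23x+21 (mod 26); the inverse of 23 mod 26 is 17. Each letter's alphabet position (a=0..z=25) is mapped through 23·x+21 mod 26 — an affine cipher.
Reversing it on wxkjw: w(22)→17·(22−21)≡17=r; x(23)→17·(23−21)≡8=i; k(10)→17·(10−21)≡21=v; j(9)→17·(9−21)≡4=e; w(22)→17·(22−21)≡17=r (all mod 26).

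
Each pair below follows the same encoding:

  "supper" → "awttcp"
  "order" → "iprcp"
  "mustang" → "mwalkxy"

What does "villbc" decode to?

s(18)→a(0) and u(20)→w(22) fit y≡11x+10 (mod 26); the inverse of 11 mod 26 is 19. This is an affine cipher: with a=0,…,z=25, each position x becomes (11x+10) mod 26.
Reversing it on villbc: v(21)→19·(21−10)≡1=b; i(8)→19·(8−10)≡14=o; l(11)→19·(11−10)≡19=t; l(11)→19·(11−10)≡19=t; b(1)→19·(1−10)≡11=l; c(2)→19·(2−10)≡4=e (all mod 26).

bottle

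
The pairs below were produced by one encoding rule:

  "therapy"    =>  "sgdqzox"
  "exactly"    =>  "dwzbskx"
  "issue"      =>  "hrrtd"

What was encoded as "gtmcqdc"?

hundred

Compare letters: t→s is +25, h→g is +25, e→d is +25 — a constant shift. Each letter is shifted forward by 25 in the alphabet (a Caesar shift of +25).
Decoding gtmcqdc: g−25=h, t−25=u, m−25=n, c−25=d, q−25=r, d−25=e, c−25=d.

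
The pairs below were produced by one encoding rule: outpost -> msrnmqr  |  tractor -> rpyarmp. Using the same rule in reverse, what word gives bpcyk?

It's a constant shift of +24 (ROT24).
Undoing it on bpcyk: b−24=d, p−24=r, c−24=e, y−24=a, k−24=m.

dream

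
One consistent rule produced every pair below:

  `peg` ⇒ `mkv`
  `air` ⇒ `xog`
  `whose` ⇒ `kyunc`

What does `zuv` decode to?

The word is reversed, then every letter is shifted forward by 6.
Decoding zuv: shift back: z−6=t, u−6=o, v−6=p → top; then reverse → pot.

pot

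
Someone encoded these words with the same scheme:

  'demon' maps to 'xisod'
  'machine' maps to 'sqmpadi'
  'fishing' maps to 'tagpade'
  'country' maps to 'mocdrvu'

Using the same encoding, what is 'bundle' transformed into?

bcdxhi

d(3)→x(23) and e(4)→i(8) fit y≡11x+16 (mod 26); the inverse of 11 mod 26 is 19. This is an affine cipher: with a=0,…,z=25, each position x becomes (11x+16) mod 26.
On bundle: b(1)→11·1+16≡1=b; u(20)→11·20+16≡2=c; n(13)→11·13+16≡3=d; d(3)→11·3+16≡23=x; l(11)→11·11+16≡7=h; e(4)→11·4+16≡8=i (all mod 26).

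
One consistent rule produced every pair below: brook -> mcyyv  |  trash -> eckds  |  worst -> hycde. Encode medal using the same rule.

Two shifts are in play — +10 for a/e/i/o/u, +11 for every other letter.
Applying it to medal: m(cons)+11=x, e(vowel)+10=o, d(cons)+11=o, a(vowel)+10=k, l(cons)+11=w.

xookw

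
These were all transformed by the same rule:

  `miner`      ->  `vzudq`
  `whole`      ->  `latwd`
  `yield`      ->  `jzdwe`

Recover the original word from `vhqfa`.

m(12)→v(21) and i(8)→z(25) fit y≡25x+7 (mod 26); the inverse of 25 mod 26 is 25. This is an affine cipher: with a=0,…,z=25, each position x becomes (25x+7) mod 26.
Decoding vhqfa: v(21)→25·(21−7)≡12=m; h(7)→25·(7−7)≡0=a; q(16)→25·(16−7)≡17=r; f(5)→25·(5−7)≡2=c; a(0)→25·(0−7)≡7=h (all mod 26).

march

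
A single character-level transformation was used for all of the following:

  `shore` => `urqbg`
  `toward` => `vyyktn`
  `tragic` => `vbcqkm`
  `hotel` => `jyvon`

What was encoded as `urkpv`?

shift

The shifts repeat in a cycle of length 2: positions 0,1,… shift by +2, +10, then the pattern repeats.
Reversing it on urkpv: u−2=s, r−10=h, k−2=i, p−10=f, v−2=t.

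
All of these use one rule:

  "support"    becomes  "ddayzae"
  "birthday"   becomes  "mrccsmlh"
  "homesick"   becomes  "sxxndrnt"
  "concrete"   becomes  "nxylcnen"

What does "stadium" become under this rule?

dclmtdx

Shifts by position in support: pos 0: s→d (+11), pos 1: u→d (+9), pos 2: p→a (+11), pos 3: p→y (+9) — repeating every 2. A repeating key of period 2 is used — shifts +11, +9 over and over.
Applying it to stadium: s+11=d, t+9=c, a+11=l, d+9=m, i+11=t, u+9=d, m+11=x.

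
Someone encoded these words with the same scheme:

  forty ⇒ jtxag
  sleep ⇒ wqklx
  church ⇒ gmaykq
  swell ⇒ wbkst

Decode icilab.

excess

In forty: f→j is +4, o→t is +5, r→x is +6, t→a is +7 — the shift increases by 1 each position. Letter i (0-indexed) is shifted by i+4, so successive shifts are 4, 5, 6, ….
Undoing it on icilab: i−4=e, c−5=x, i−6=c, l−7=e, a−8=s, b−9=s.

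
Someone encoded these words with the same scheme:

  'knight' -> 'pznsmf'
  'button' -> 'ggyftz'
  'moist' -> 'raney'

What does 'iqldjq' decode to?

Shifts by position in knight: pos 0: k→p (+5), pos 1: n→z (+12), pos 2: i→n (+5), pos 3: g→s (+12) — repeating every 2. The shifts repeat in a cycle of length 2: positions 0,1,… shift by +5, +12, then the pattern repeats.
Decoding iqldjq: i−5=d, q−12=e, l−5=g, d−12=r, j−5=e, q−12=e.

degree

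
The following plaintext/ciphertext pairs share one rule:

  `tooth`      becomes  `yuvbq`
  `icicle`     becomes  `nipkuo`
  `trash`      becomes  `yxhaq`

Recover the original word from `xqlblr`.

Letter i (0-indexed) is shifted by i+5, so successive shifts are 5, 6, 7, ….
Undoing it on xqlblr: x−5=s, q−6=k, l−7=e, b−8=t, l−9=c, r−10=h.

sketch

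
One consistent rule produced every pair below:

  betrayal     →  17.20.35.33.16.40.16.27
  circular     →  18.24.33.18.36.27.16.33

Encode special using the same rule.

34.31.20.18.24.16.27

b is letter #2 and maps to 17: an offset of 15. Letters become their 1-based position plus 15 (so a→16, b→17, …).
On special: s=19→34, p=16→31, e=5→20, c=3→18, i=9→24, a=1→16, l=12→27.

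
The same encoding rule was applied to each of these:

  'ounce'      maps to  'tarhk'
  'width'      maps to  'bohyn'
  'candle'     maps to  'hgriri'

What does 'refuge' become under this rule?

wkjzmi

Shifts by position in ounce: pos 0: o→t (+5), pos 1: u→a (+6), pos 2: n→r (+4), pos 3: c→h (+5), pos 4: e→k (+6) — repeating every 3. It's a Vigenère-style cipher with numeric key [5,6,4]: position i shifts by key[i mod 3].
On refuge: r+5=w, e+6=k, f+4=j, u+5=z, g+6=m, e+4=i.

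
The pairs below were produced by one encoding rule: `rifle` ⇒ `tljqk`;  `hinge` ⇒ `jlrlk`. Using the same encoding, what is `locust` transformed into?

Each letter shifts forward by (position + 2), i.e. 2, 3, 4, … — the shift grows by one for each successive letter.
For locust: l+2=n, o+3=r, c+4=g, u+5=z, s+6=y, t+7=a.

nrgzya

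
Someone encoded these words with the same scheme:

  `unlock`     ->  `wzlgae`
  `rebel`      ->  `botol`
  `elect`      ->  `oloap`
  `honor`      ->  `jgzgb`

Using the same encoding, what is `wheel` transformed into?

kjool

u(20)→w(22) and n(13)→z(25) fit y≡7x+12 (mod 26); the inverse of 7 mod 26 is 15. Each letter's alphabet position (a=0..z=25) is mapped through 7·x+12 mod 26 — an affine cipher.
For wheel: w(22)→7·22+12≡10=k; h(7)→7·7+12≡9=j; e(4)→7·4+12≡14=o; e(4)→7·4+12≡14=o; l(11)→7·11+12≡11=l (all mod 26).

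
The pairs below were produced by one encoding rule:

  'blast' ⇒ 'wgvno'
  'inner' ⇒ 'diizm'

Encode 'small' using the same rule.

nhvgg

Compare letters: b→w is +21, l→g is +21, a→v is +21 — a constant shift. It's a constant shift of +21 (ROT21).
On small: s+21=n, m+21=h, a+21=v, l+21=g, l+21=g.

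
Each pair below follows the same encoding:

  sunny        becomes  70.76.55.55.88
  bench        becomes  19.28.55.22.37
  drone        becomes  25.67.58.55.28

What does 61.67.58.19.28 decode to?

Each letter becomes 3×(its alphabet position, a=1..z=26) + 13.
Decoding 61.67.58.19.28: 61→(61−13)÷3=16=p, 67→(67−13)÷3=18=r, 58→(58−13)÷3=15=o, 19→(19−13)÷3=2=b, 28→(28−13)÷3=5=e.

probe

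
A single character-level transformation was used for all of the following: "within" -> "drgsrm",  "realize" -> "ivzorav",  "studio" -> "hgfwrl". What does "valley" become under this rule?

Each pair mirrors across the alphabet (w↔d, i↔r, t↔g): positions sum to 25. This is the alphabet-reversal cipher (Atbash): a becomes z, b becomes y, etc.
Applying it to valley: v↔e, a↔z, l↔o, l↔o, e↔v, y↔b.

ezoovb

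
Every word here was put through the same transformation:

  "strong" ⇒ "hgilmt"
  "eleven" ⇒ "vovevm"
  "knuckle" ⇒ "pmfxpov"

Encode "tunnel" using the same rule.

gfmmvo

Each pair mirrors across the alphabet (s↔h, t↔g, r↔i): positions sum to 25. Letters are reflected about the middle of the alphabet (position → 25−position): Atbash.
Applying it to tunnel: t↔g, u↔f, n↔m, n↔m, e↔v, l↔o.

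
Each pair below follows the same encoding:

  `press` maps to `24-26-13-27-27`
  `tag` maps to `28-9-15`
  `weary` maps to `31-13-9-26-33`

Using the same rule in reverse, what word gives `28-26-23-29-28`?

trout

p is letter #16 and maps to 24: an offset of 8. The number is (letter's place in the alphabet, a=1) + 8.
Undoing it on 28-26-23-29-28: 28→(28−8)÷1=20=t, 26→(26−8)÷1=18=r, 23→(23−8)÷1=15=o, 29→(29−8)÷1=21=u, 28→(28−8)÷1=20=t.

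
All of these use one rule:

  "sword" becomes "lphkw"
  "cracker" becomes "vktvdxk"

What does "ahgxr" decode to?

Compare letters: s→l is +19, w→p is +19, o→h is +19 — a constant shift. Every letter moves 19 places later in the alphabet, wrapping around z→a.
Decoding ahgxr: a−19=h, h−19=o, g−19=n, x−19=e, r−19=y.

honey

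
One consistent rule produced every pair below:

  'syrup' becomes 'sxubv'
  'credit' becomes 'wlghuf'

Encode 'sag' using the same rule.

The output letters match the input read backwards, each shifted +3: syrup reversed is purys. Read the word backwards and shift each letter +3.
Applying it to sag: reverse → gas; then shift: g+3=j, a+3=d, s+3=v.

jdv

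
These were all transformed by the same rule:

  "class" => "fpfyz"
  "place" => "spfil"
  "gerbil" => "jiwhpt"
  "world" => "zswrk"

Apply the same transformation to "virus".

ymwaz

The shift increases by 1 at each position, starting from +3: 3, 4, 5, ….
For virus: v+3=y, i+4=m, r+5=w, u+6=a, s+7=z.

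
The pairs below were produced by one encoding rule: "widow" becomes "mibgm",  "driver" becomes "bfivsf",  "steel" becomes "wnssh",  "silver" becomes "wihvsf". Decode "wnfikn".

strict

w(22)→m(12) and i(8)→i(8) fit y≡17x+2 (mod 26); the inverse of 17 mod 26 is 23. Treating letters as 0–25, the rule is x ↦ 17x + 2 (mod 26).
Decoding wnfikn: w(22)→23·(22−2)≡18=s; n(13)→23·(13−2)≡19=t; f(5)→23·(5−2)≡17=r; i(8)→23·(8−2)≡8=i; k(10)→23·(10−2)≡2=c; n(13)→23·(13−2)≡19=t (all mod 26).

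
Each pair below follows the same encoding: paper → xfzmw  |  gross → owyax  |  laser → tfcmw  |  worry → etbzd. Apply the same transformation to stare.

aykzj

Shifts by position in paper: pos 0: p→x (+8), pos 1: a→f (+5), pos 2: p→z (+10), pos 3: e→m (+8), pos 4: r→w (+5) — repeating every 3. It's a Vigenère-style cipher with numeric key [8,5,10]: position i shifts by key[i mod 3].
Applying it to stare: s+8=a, t+5=y, a+10=k, r+8=z, e+5=j.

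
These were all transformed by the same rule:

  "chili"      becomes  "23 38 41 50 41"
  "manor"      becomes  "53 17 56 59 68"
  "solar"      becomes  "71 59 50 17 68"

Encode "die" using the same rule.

c(#3)→23 and h(#8)→38: differences scale by 3, so n = 3·pos + 14. The formula is n = 3×(alphabet index, a=1) + 14.
On die: d=4→26, i=9→41, e=5→29.

26 41 29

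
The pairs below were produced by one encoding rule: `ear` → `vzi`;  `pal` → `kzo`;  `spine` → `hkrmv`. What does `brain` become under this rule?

yizrm

Each pair mirrors across the alphabet (e↔v, a↔z, r↔i): positions sum to 25. This is the alphabet-reversal cipher (Atbash): a becomes z, b becomes y, etc.
Applying it to brain: b↔y, r↔i, a↔z, i↔r, n↔m.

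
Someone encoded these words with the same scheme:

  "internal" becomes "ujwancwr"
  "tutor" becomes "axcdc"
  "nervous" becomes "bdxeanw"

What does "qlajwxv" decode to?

monarch

Two steps: reverse the string, then apply a Caesar shift of +9.
Decoding qlajwxv: shift back: q−9=h, l−9=c, a−9=r, j−9=a, w−9=n, x−9=o, v−9=m → hcranom; then reverse → monarch.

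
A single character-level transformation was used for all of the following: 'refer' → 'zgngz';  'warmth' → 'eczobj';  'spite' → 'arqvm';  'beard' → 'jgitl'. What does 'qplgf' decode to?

index

Shifts by position in refer: pos 0: r→z (+8), pos 1: e→g (+2), pos 2: f→n (+8), pos 3: e→g (+2) — repeating every 2. It's a Vigenère-style cipher with numeric key [8,2]: position i shifts by key[i mod 2].
Decoding qplgf: q−8=i, p−2=n, l−8=d, g−2=e, f−8=x.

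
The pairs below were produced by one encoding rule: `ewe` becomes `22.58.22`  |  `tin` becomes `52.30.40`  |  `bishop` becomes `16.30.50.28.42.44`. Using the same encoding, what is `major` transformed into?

e(#5)→22 and w(#23)→58: differences scale by 2, so n = 2·pos + 12. Each letter becomes 2×(its alphabet position, a=1..z=26) + 12.
On major: m=13→38, a=1→14, j=10→32, o=15→42, r=18→48.

38.14.32.42.48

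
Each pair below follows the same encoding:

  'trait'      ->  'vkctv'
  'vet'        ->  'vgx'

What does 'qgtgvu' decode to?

The output letters match the input read backwards, each shifted +2: trait reversed is tiart. The word is reversed, then every letter is shifted forward by 2.
Undoing it on qgtgvu: shift back: q−2=o, g−2=e, t−2=r, g−2=e, v−2=t, u−2=s → oerets; then reverse → stereo.

stereo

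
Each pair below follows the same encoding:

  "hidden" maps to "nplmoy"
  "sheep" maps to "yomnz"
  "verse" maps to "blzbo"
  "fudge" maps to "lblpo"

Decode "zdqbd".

twist

In hidden: h→n is +6, i→p is +7, d→l is +8, d→m is +9 — the shift increases by 1 each position. Letter i (0-indexed) is shifted by i+6, so successive shifts are 6, 7, 8, ….
Decoding zdqbd: z−6=t, d−7=w, q−8=i, b−9=s, d−10=t.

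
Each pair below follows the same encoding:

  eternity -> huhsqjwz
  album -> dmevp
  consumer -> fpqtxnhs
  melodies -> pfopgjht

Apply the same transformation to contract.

fpquubfu

It's a Vigenère-style cipher with numeric key [3,1]: position i shifts by key[i mod 2].
On contract: c+3=f, o+1=p, n+3=q, t+1=u, r+3=u, a+1=b, c+3=f, t+1=u.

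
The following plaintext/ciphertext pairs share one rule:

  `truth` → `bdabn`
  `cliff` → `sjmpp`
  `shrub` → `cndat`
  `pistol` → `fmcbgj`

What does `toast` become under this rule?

bgucb

t(19)→b(1) and r(17)→d(3) fit y≡25x+20 (mod 26); the inverse of 25 mod 26 is 25. This is an affine cipher: with a=0,…,z=25, each position x becomes (25x+20) mod 26.
For toast: t(19)→25·19+20≡1=b; o(14)→25·14+20≡6=g; a(0)→25·0+20≡20=u; s(18)→25·18+20≡2=c; t(19)→25·19+20≡1=b (all mod 26).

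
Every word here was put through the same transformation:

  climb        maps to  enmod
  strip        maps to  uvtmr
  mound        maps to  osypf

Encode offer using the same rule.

The shift depends on letter class: consonant c→e is +2, but vowel i→m is +4. The rule splits by letter class: vowels +4, consonants +2.
On offer: o(vowel)+4=s, f(cons)+2=h, f(cons)+2=h, e(vowel)+4=i, r(cons)+2=t.

shhit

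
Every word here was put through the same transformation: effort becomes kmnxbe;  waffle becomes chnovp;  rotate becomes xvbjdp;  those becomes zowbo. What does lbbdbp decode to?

future

In effort: e→k is +6, f→m is +7, f→n is +8, o→x is +9 — the shift increases by 1 each position. The shift increases by 1 at each position, starting from +6: 6, 7, 8, ….
Undoing it on lbbdbp: l−6=f, b−7=u, b−8=t, d−9=u, b−10=r, p−11=e.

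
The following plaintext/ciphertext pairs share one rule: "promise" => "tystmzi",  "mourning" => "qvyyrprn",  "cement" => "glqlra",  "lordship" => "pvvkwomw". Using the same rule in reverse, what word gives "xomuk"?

Shifts by position in promise: pos 0: p→t (+4), pos 1: r→y (+7), pos 2: o→s (+4), pos 3: m→t (+7) — repeating every 2. It's a Vigenère-style cipher with numeric key [4,7]: position i shifts by key[i mod 2].
Undoing it on xomuk: x−4=t, o−7=h, m−4=i, u−7=n, k−4=g.

thing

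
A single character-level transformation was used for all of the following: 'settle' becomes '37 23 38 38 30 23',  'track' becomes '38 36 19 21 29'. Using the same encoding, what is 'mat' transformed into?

31 19 38

s is letter #19 and maps to 37: an offset of 18. The number is (letter's place in the alphabet, a=1) + 18.
Applying it to mat: m=13→31, a=1→19, t=20→38.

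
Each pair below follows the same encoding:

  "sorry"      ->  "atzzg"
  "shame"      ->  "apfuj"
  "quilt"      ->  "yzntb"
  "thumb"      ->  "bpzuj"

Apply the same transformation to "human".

pzufv

The shift depends on letter class: consonant s→a is +8, but vowel o→t is +5. Vowels shift forward by 5 and consonants shift forward by 8.
Applying it to human: h(cons)+8=p, u(vowel)+5=z, m(cons)+8=u, a(vowel)+5=f, n(cons)+8=v.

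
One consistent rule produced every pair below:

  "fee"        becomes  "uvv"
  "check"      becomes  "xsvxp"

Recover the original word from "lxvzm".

Each pair mirrors across the alphabet (f↔u, e↔v, e↔v): positions sum to 25. Each letter is replaced by its mirror in the alphabet: a↔z, b↔y, c↔x, and so on (the Atbash cipher).
Decoding lxvzm: l↔o, x↔c, v↔e, z↔a, m↔n.

ocean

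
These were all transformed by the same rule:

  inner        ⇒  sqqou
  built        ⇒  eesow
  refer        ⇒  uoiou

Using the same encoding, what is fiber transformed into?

The shift depends on letter class: consonant n→q is +3, but vowel i→s is +10. Vowels shift forward by 10 and consonants shift forward by 3.
Applying it to fiber: f(cons)+3=i, i(vowel)+10=s, b(cons)+3=e, e(vowel)+10=o, r(cons)+3=u.

iseou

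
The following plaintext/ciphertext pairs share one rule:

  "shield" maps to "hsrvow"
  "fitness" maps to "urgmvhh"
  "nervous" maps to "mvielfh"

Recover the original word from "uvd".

few

Each pair mirrors across the alphabet (s↔h, h↔s, i↔r): positions sum to 25. Each letter is replaced by its mirror in the alphabet: a↔z, b↔y, c↔x, and so on (the Atbash cipher).
Undoing it on uvd: u↔f, v↔e, d↔w.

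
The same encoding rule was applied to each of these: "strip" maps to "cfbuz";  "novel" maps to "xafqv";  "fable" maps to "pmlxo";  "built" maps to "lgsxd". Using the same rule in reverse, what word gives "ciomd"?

Shifts by position in strip: pos 0: s→c (+10), pos 1: t→f (+12), pos 2: r→b (+10), pos 3: i→u (+12) — repeating every 2. The shifts repeat in a cycle of length 2: positions 0,1,… shift by +10, +12, then the pattern repeats.
Undoing it on ciomd: c−10=s, i−12=w, o−10=e, m−12=a, d−10=t.

sweat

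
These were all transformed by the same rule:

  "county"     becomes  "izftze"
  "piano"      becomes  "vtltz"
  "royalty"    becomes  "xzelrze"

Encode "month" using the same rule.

Vowels shift forward by 11 and consonants shift forward by 6.
For month: m(cons)+6=s, o(vowel)+11=z, n(cons)+6=t, t(cons)+6=z, h(cons)+6=n.

sztzn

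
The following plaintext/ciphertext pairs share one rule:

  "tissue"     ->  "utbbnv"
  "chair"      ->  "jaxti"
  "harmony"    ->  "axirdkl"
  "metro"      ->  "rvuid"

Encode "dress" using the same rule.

civbb

t(19)→u(20) and i(8)→t(19) fit y≡19x+23 (mod 26); the inverse of 19 mod 26 is 11. Each letter's alphabet position (a=0..z=25) is mapped through 19·x+23 mod 26 — an affine cipher.
On dress: d(3)→19·3+23≡2=c; r(17)→19·17+23≡8=i; e(4)→19·4+23≡21=v; s(18)→19·18+23≡1=b; s(18)→19·18+23≡1=b (all mod 26).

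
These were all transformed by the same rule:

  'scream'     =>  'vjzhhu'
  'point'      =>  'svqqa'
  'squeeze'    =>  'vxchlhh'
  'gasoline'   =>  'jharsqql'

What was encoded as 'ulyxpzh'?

require

Shifts by position in scream: pos 0: s→v (+3), pos 1: c→j (+7), pos 2: r→z (+8), pos 3: e→h (+3), pos 4: a→h (+7), pos 5: m→u (+8) — repeating every 3. A repeating key of period 3 is used — shifts +3, +7, +8 over and over.
Undoing it on ulyxpzh: u−3=r, l−7=e, y−8=q, x−3=u, p−7=i, z−8=r, h−3=e.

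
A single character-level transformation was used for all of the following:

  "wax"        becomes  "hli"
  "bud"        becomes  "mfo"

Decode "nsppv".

Compare letters: w→h is +11, a→l is +11, x→i is +11 — a constant shift. This is a Caesar cipher with shift 11.
Reversing it on nsppv: n−11=c, s−11=h, p−11=e, p−11=e, v−11=k.

cheek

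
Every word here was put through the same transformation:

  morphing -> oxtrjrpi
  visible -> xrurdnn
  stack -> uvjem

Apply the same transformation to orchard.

The rule splits by letter class: vowels +9, consonants +2.
On orchard: o(vowel)+9=x, r(cons)+2=t, c(cons)+2=e, h(cons)+2=j, a(vowel)+9=j, r(cons)+2=t, d(cons)+2=f.

xtejjtf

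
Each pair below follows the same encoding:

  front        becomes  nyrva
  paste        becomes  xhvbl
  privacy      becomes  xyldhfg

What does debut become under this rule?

lleca

A repeating key of period 3 is used — shifts +8, +7, +3 over and over.
For debut: d+8=l, e+7=l, b+3=e, u+8=c, t+7=a.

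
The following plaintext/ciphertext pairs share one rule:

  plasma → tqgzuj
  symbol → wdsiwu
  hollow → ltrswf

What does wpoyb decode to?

skirt

In plasma: p→t is +4, l→q is +5, a→g is +6, s→z is +7 — the shift increases by 1 each position. The shift increases by 1 at each position, starting from +4: 4, 5, 6, ….
Undoing it on wpoyb: w−4=s, p−5=k, o−6=i, y−7=r, b−8=t.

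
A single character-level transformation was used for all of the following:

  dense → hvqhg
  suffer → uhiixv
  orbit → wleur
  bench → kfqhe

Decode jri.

The output letters match the input read backwards, each shifted +3: dense reversed is esned. Read the word backwards and shift each letter +3.
Reversing it on jri: shift back: j−3=g, r−3=o, i−3=f → gof; then reverse → fog.

fog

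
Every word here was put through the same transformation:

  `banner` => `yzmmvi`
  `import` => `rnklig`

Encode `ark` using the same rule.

Each pair mirrors across the alphabet (b↔y, a↔z, n↔m): positions sum to 25. Letters are reflected about the middle of the alphabet (position → 25−position): Atbash.
On ark: a↔z, r↔i, k↔p.

zip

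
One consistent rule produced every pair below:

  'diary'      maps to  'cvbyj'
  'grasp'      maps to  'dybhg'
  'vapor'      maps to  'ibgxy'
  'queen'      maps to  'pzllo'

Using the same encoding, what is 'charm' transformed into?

tmbyf

d(3)→c(2) and i(8)→v(21) fit y≡9x+1 (mod 26); the inverse of 9 mod 26 is 3. Each letter's alphabet position (a=0..z=25) is mapped through 9·x+1 mod 26 — an affine cipher.
For charm: c(2)→9·2+1≡19=t; h(7)→9·7+1≡12=m; a(0)→9·0+1≡1=b; r(17)→9·17+1≡24=y; m(12)→9·12+1≡5=f (all mod 26).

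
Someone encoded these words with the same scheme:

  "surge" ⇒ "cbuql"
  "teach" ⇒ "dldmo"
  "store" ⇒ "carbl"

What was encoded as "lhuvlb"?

barley

Shifts by position in surge: pos 0: s→c (+10), pos 1: u→b (+7), pos 2: r→u (+3), pos 3: g→q (+10), pos 4: e→l (+7) — repeating every 3. A repeating key of period 3 is used — shifts +10, +7, +3 over and over.
Reversing it on lhuvlb: l−10=b, h−7=a, u−3=r, v−10=l, l−7=e, b−3=y.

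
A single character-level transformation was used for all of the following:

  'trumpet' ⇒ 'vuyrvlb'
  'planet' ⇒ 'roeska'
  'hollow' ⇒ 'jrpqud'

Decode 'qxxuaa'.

output

In trumpet: t→v is +2, r→u is +3, u→y is +4, m→r is +5 — the shift increases by 1 each position. The shift increases by 1 at each position, starting from +2: 2, 3, 4, ….
Reversing it on qxxuaa: q−2=o, x−3=u, x−4=t, u−5=p, a−6=u, a−7=t.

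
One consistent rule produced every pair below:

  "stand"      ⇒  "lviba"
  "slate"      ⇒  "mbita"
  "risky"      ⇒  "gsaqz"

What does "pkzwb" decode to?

The word is reversed, then every letter is shifted forward by 8.
Undoing it on pkzwb: shift back: p−8=h, k−8=c, z−8=r, w−8=o, b−8=t → hcrot; then reverse → torch.

torch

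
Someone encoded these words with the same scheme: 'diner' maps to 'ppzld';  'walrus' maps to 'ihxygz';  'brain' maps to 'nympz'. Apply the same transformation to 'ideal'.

Shifts by position in diner: pos 0: d→p (+12), pos 1: i→p (+7), pos 2: n→z (+12), pos 3: e→l (+7) — repeating every 2. The shifts repeat in a cycle of length 2: positions 0,1,… shift by +12, +7, then the pattern repeats.
For ideal: i+12=u, d+7=k, e+12=q, a+7=h, l+12=x.

ukqhx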